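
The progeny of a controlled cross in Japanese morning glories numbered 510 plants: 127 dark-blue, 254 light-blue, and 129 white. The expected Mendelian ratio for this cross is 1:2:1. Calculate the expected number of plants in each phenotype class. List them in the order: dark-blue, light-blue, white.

Expected counts for N = 510 under a 1:2:1 ratio (total parts = 4):
  dark-blue: 510 × 1/4 = 127.5
  light-blue: 510 × 2/4 = 255
  white: 510 × 1/4 = 127.5

127.5, 255, 127.5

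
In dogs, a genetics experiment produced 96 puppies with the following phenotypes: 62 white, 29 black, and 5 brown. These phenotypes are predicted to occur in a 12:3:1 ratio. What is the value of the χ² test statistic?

Total ratio parts = 16. Expected numbers out of 96:
  white: 96 × 12/16 = 72
  black: 96 × 3/16 = 18
  brown: 96 × 1/16 = 6
χ² = Σ (O − E)² / E
  white: (62 − 72)² / 72 = 1.3889
  black: (29 − 18)² / 18 = 6.7222
  brown: (5 − 6)² / 6 = 0.1667
χ² = 1.3889 + 6.7222 + 0.1667 = 8.2778 ≈ 8.278

8.278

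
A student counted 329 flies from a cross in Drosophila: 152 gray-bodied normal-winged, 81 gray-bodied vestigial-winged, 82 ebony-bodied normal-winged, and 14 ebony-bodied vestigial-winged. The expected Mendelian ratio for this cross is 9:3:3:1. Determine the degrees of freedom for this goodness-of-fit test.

A goodness-of-fit test with 4 phenotype classes has df = 4 − 1 = 3.

3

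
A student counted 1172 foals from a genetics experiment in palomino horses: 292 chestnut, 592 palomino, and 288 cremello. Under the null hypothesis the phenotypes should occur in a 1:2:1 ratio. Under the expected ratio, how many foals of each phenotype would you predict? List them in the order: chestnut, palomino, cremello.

Total ratio parts = 4. Expected numbers out of 1172:
  chestnut: 1172 × 1/4 = 293
  palomino: 1172 × 2/4 = 586
  cremello: 1172 × 1/4 = 293

293, 586, 293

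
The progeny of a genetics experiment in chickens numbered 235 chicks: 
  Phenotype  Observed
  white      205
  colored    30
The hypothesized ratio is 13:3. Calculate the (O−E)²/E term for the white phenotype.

1.036

Expected counts for N = 235 under a 13:3 ratio (total parts = 16):
  white: 235 × 13/16 = 190.9375
  colored: 235 × 3/16 = 44.0625
Contribution of white: (205 − 190.9375)² / 190.9375 = 1.0357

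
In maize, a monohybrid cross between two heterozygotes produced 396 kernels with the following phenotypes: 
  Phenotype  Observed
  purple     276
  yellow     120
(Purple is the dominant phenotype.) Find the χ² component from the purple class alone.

For a monohybrid cross between heterozygotes with complete dominance, the expected phenotypic ratio is 3:1.
Total ratio parts = 4. Expected numbers out of 396:
  purple: 396 × 3/4 = 297
  yellow: 396 × 1/4 = 99
Contribution of purple: (276 − 297)² / 297 = 1.4848

1.485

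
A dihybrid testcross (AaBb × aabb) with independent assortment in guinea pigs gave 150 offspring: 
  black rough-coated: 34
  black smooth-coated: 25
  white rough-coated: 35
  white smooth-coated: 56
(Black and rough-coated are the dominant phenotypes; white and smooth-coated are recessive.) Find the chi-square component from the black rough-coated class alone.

0.327

A dihybrid testcross with independent assortment gives a 1:1:1:1 ratio.
Under the 1:1:1:1 hypothesis (Σ ratio = 4, N = 150):
  black rough-coated: 150 × 1/4 = 37.5
  black smooth-coated: 150 × 1/4 = 37.5
  white rough-coated: 150 × 1/4 = 37.5
  white smooth-coated: 150 × 1/4 = 37.5
Contribution of black rough-coated: (34 − 37.5)² / 37.5 = 0.3267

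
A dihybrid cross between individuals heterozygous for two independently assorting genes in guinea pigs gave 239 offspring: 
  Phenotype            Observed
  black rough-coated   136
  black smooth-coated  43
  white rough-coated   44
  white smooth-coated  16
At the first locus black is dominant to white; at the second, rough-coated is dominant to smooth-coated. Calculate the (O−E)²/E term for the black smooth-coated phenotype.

0.073

A dihybrid F₂ with independent assortment and complete dominance at both loci gives a 9:3:3:1 phenotypic ratio.
Expected counts for N = 239 under a 9:3:3:1 ratio (total parts = 16):
  black rough-coated: 239 × 9/16 = 134.4375
  black smooth-coated: 239 × 3/16 = 44.8125
  white rough-coated: 239 × 3/16 = 44.8125
  white smooth-coated: 239 × 1/16 = 14.9375
Contribution of black smooth-coated: (43 − 44.8125)² / 44.8125 = 0.0733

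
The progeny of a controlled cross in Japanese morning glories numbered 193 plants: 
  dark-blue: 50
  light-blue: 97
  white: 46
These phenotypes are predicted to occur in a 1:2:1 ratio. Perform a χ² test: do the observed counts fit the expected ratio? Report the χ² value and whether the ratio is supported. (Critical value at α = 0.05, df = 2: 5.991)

Under the 1:2:1 hypothesis (Σ ratio = 4, N = 193):
  dark-blue: 193 × 1/4 = 48.25
  light-blue: 193 × 2/4 = 96.5
  white: 193 × 1/4 = 48.25
χ² = Σ (O − E)² / E
  dark-blue: (50 − 48.25)² / 48.25 = 0.0635
  light-blue: (97 − 96.5)² / 96.5 = 0.0026
  white: (46 − 48.25)² / 48.25 = 0.1049
χ² = 0.0635 + 0.0026 + 0.1049 = 0.171
Degrees of freedom = 3 − 1 = 2; critical value at α = 0.05 is 5.991.
Since 0.171 < 5.991, we fail to reject the null hypothesis — the data are consistent with the 1:2:1 ratio.

0.171; consistent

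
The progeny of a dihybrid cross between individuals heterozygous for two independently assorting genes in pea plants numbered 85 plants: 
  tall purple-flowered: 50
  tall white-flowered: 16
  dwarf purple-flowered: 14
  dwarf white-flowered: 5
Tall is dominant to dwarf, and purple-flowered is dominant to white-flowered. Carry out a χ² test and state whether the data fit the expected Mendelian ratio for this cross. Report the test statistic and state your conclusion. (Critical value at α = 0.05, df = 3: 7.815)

A dihybrid F₂ with independent assortment and complete dominance at both loci gives a 9:3:3:1 phenotypic ratio.
Expected counts for N = 85 under a 9:3:3:1 ratio (total parts = 16):
  tall purple-flowered: 85 × 9/16 = 47.8125
  tall white-flowered: 85 × 3/16 = 15.9375
  dwarf purple-flowered: 85 × 3/16 = 15.9375
  dwarf white-flowered: 85 × 1/16 = 5.3125
χ² = Σ (O − E)² / E
  tall purple-flowered: (50 − 47.8125)² / 47.8125 = 0.1001
  tall white-flowered: (16 − 15.9375)² / 15.9375 = 0.0002
  dwarf purple-flowered: (14 − 15.9375)² / 15.9375 = 0.2355
  dwarf white-flowered: (5 − 5.3125)² / 5.3125 = 0.0184
χ² = 0.1001 + 0.0002 + 0.2355 + 0.0184 = 0.3542 ≈ 0.354
Degrees of freedom = 4 − 1 = 3; critical value at α = 0.05 is 7.815.
Since 0.354 < 7.815, we fail to reject the null hypothesis — the data are consistent with the 9:3:3:1 ratio.

0.354; consistent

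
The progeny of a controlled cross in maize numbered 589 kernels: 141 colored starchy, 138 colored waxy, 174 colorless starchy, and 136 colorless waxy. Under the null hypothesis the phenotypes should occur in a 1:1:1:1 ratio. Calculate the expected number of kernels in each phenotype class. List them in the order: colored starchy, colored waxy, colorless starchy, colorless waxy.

147.25, 147.25, 147.25, 147.25

The 1:1:1:1 ratio has 4 parts, so with N = 589 the expected counts are:
  colored starchy: 589 × 1/4 = 147.25
  colored waxy: 589 × 1/4 = 147.25
  colorless starchy: 589 × 1/4 = 147.25
  colorless waxy: 589 × 1/4 = 147.25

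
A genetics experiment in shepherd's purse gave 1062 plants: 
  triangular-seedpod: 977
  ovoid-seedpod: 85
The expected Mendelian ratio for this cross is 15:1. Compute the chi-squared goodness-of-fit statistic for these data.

5.575

The 15:1 ratio has 16 parts, so with N = 1062 the expected counts are:
  triangular-seedpod: 1062 × 15/16 = 995.625
  ovoid-seedpod: 1062 × 1/16 = 66.375
χ² = Σ (O − E)² / E
  triangular-seedpod: (977 − 995.625)² / 995.625 = 0.3484
  ovoid-seedpod: (85 − 66.375)² / 66.375 = 5.2262
χ² = 0.3484 + 5.2262 = 5.5746 ≈ 5.575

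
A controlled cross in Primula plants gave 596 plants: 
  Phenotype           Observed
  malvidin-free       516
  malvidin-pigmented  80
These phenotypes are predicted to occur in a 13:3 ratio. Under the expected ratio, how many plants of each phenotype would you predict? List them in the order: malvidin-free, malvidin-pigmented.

484.25, 111.75

Total ratio parts = 16. Expected numbers out of 596:
  malvidin-free: 596 × 13/16 = 484.25
  malvidin-pigmented: 596 × 3/16 = 111.75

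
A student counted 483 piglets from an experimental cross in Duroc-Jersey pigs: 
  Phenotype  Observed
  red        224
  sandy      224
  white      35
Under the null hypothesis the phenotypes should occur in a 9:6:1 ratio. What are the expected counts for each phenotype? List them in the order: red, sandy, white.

The 9:6:1 ratio has 16 parts, so with N = 483 the expected counts are:
  red: 483 × 9/16 = 271.6875
  sandy: 483 × 6/16 = 181.125
  white: 483 × 1/16 = 30.1875

271.6875, 181.125, 30.1875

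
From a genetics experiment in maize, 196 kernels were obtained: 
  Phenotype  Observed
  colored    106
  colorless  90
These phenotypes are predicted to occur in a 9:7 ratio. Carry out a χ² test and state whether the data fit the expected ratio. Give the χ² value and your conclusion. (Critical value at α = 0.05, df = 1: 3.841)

Total ratio parts = 16. Expected numbers out of 196:
  colored: 196 × 9/16 = 110.25
  colorless: 196 × 7/16 = 85.75
χ² = Σ (O − E)² / E
  colored: (106 − 110.25)² / 110.25 = 0.1638
  colorless: (90 − 85.75)² / 85.75 = 0.2106
χ² = 0.1638 + 0.2106 = 0.3744 ≈ 0.374
Degrees of freedom = 2 − 1 = 1; critical value at α = 0.05 is 3.841.
Since 0.374 < 3.841, we fail to reject the null hypothesis — the data are consistent with the 9:7 ratio.

0.374; consistent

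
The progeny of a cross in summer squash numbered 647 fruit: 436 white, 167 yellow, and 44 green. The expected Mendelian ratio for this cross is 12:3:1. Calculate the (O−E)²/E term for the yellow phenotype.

17.206

The 12:3:1 ratio has 16 parts, so with N = 647 the expected counts are:
  white: 647 × 12/16 = 485.25
  yellow: 647 × 3/16 = 121.3125
  green: 647 × 1/16 = 40.4375
Contribution of yellow: (167 − 121.3125)² / 121.3125 = 17.2064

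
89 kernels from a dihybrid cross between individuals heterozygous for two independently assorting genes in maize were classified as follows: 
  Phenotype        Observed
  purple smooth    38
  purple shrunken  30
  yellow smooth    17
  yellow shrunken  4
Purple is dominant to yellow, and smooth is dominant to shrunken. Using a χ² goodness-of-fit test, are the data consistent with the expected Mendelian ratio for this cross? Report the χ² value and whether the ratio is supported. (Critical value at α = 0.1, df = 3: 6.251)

A dihybrid F₂ with independent assortment and complete dominance at both loci gives a 9:3:3:1 phenotypic ratio.
Under the 9:3:3:1 hypothesis (Σ ratio = 16, N = 89):
  purple smooth: 89 × 9/16 = 50.0625
  purple shrunken: 89 × 3/16 = 16.6875
  yellow smooth: 89 × 3/16 = 16.6875
  yellow shrunken: 89 × 1/16 = 5.5625
χ² = Σ (O − E)² / E
  purple smooth: (38 − 50.0625)² / 50.0625 = 2.9064
  purple shrunken: (30 − 16.6875)² / 16.6875 = 10.6201
  yellow smooth: (17 − 16.6875)² / 16.6875 = 0.0059
  yellow shrunken: (4 − 5.5625)² / 5.5625 = 0.4389
χ² = 2.9064 + 10.6201 + 0.0059 + 0.4389 = 13.9713 ≈ 13.971
Degrees of freedom = 4 − 1 = 3; critical value at α = 0.1 is 6.251.
Since 13.971 > 6.251, we reject the null hypothesis — the data do not fit the 9:3:3:1 ratio.

13.971; not consistent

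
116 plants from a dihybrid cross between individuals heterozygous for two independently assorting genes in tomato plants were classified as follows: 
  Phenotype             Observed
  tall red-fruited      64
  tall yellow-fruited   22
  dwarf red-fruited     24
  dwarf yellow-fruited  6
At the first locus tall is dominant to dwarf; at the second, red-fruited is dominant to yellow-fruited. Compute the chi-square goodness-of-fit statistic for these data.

0.475

A dihybrid F₂ with independent assortment and complete dominance at both loci gives a 9:3:3:1 phenotypic ratio.
Under the 9:3:3:1 hypothesis (Σ ratio = 16, N = 116):
  tall red-fruited: 116 × 9/16 = 65.25
  tall yellow-fruited: 116 × 3/16 = 21.75
  dwarf red-fruited: 116 × 3/16 = 21.75
  dwarf yellow-fruited: 116 × 1/16 = 7.25
χ² = Σ (O − E)² / E
  tall red-fruited: (64 − 65.25)² / 65.25 = 0.0239
  tall yellow-fruited: (22 − 21.75)² / 21.75 = 0.0029
  dwarf red-fruited: (24 − 21.75)² / 21.75 = 0.2328
  dwarf yellow-fruited: (6 − 7.25)² / 7.25 = 0.2155
χ² = 0.0239 + 0.0029 + 0.2328 + 0.2155 = 0.4751 ≈ 0.475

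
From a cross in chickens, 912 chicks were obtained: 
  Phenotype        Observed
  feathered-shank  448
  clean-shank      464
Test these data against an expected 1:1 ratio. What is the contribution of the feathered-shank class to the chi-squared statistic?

Expected counts for N = 912 under a 1:1 ratio (total parts = 2):
  feathered-shank: 912 × 1/2 = 456
  clean-shank: 912 × 1/2 = 456
Contribution of feathered-shank: (448 − 456)² / 456 = 0.1404

0.140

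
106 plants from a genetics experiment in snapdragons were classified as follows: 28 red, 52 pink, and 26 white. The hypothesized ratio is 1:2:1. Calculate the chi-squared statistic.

The 1:2:1 ratio has 4 parts, so with N = 106 the expected counts are:
  red: 106 × 1/4 = 26.5
  pink: 106 × 2/4 = 53
  white: 106 × 1/4 = 26.5
χ² = Σ (O − E)² / E
  red: (28 − 26.5)² / 26.5 = 0.0849
  pink: (52 − 53)² / 53 = 0.0189
  white: (26 − 26.5)² / 26.5 = 0.0094
χ² = 0.0849 + 0.0189 + 0.0094 = 0.1132 ≈ 0.113

0.113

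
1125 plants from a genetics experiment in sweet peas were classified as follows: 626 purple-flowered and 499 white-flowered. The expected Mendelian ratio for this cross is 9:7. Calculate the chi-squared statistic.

Under the 9:7 hypothesis (Σ ratio = 16, N = 1125):
  purple-flowered: 1125 × 9/16 = 632.8125
  white-flowered: 1125 × 7/16 = 492.1875
χ² = Σ (O − E)² / E
  purple-flowered: (626 − 632.8125)² / 632.8125 = 0.0733
  white-flowered: (499 − 492.1875)² / 492.1875 = 0.0943
χ² = 0.0733 + 0.0943 = 0.1676 ≈ 0.168

0.168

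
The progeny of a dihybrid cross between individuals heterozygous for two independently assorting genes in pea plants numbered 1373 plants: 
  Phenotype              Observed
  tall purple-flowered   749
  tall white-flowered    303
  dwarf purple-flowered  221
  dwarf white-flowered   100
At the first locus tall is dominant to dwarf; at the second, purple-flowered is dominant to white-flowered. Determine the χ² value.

A dihybrid F₂ with independent assortment and complete dominance at both loci gives a 9:3:3:1 phenotypic ratio.
Expected counts for N = 1373 under a 9:3:3:1 ratio (total parts = 16):
  tall purple-flowered: 1373 × 9/16 = 772.3125
  tall white-flowered: 1373 × 3/16 = 257.4375
  dwarf purple-flowered: 1373 × 3/16 = 257.4375
  dwarf white-flowered: 1373 × 1/16 = 85.8125
χ² = Σ (O − E)² / E
  tall purple-flowered: (749 − 772.3125)² / 772.3125 = 0.7037
  tall white-flowered: (303 − 257.4375)² / 257.4375 = 8.0639
  dwarf purple-flowered: (221 − 257.4375)² / 257.4375 = 5.1573
  dwarf white-flowered: (100 − 85.8125)² / 85.8125 = 2.3456
χ² = 0.7037 + 8.0639 + 5.1573 + 2.3456 = 16.2705 ≈ 16.271

16.271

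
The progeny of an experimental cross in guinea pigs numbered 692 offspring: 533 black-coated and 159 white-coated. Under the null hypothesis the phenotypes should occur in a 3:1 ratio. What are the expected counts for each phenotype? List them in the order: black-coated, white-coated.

519, 173

The 3:1 ratio has 4 parts, so with N = 692 the expected counts are:
  black-coated: 692 × 3/4 = 519
  white-coated: 692 × 1/4 = 173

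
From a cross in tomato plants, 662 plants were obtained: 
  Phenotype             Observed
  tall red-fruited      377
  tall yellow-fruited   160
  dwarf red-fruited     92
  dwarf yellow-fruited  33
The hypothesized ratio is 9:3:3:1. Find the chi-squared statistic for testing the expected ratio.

Under the 9:3:3:1 hypothesis (Σ ratio = 16, N = 662):
  tall red-fruited: 662 × 9/16 = 372.375
  tall yellow-fruited: 662 × 3/16 = 124.125
  dwarf red-fruited: 662 × 3/16 = 124.125
  dwarf yellow-fruited: 662 × 1/16 = 41.375
χ² = Σ (O − E)² / E
  tall red-fruited: (377 − 372.375)² / 372.375 = 0.0574
  tall yellow-fruited: (160 − 124.125)² / 124.125 = 10.3687
  dwarf red-fruited: (92 − 124.125)² / 124.125 = 8.3143
  dwarf yellow-fruited: (33 − 41.375)² / 41.375 = 1.6952
χ² = 0.0574 + 10.3687 + 8.3143 + 1.6952 = 20.4356 ≈ 20.436

20.436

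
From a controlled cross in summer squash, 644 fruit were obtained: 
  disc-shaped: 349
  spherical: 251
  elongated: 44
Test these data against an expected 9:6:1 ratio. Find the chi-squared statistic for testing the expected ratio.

1.208

Under the 9:6:1 hypothesis (Σ ratio = 16, N = 644):
  disc-shaped: 644 × 9/16 = 362.25
  spherical: 644 × 6/16 = 241.5
  elongated: 644 × 1/16 = 40.25
χ² = Σ (O − E)² / E
  disc-shaped: (349 − 362.25)² / 362.25 = 0.4846
  spherical: (251 − 241.5)² / 241.5 = 0.3737
  elongated: (44 − 40.25)² / 40.25 = 0.3494
χ² = 0.4846 + 0.3737 + 0.3494 = 1.2077 ≈ 1.208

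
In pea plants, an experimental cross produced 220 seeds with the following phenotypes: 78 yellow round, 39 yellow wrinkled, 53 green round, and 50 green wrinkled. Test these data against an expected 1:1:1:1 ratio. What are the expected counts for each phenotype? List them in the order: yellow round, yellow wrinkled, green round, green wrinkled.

Expected counts for N = 220 under a 1:1:1:1 ratio (total parts = 4):
  yellow round: 220 × 1/4 = 55
  yellow wrinkled: 220 × 1/4 = 55
  green round: 220 × 1/4 = 55
  green wrinkled: 220 × 1/4 = 55

55, 55, 55, 55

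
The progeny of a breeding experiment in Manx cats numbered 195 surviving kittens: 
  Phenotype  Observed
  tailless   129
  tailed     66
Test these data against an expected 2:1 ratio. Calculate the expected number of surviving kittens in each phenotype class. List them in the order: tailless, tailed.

130, 65

Under the 2:1 hypothesis (Σ ratio = 3, N = 195):
  tailless: 195 × 2/3 = 130
  tailed: 195 × 1/3 = 65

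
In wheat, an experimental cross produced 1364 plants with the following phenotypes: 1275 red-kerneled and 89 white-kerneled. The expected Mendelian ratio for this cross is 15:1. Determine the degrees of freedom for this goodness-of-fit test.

A goodness-of-fit test with 2 phenotype classes has df = 2 − 1 = 1.

1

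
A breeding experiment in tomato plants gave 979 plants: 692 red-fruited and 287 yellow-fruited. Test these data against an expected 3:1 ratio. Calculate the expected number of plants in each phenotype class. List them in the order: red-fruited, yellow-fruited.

734.25, 244.75

Expected counts for N = 979 under a 3:1 ratio (total parts = 4):
  red-fruited: 979 × 3/4 = 734.25
  yellow-fruited: 979 × 1/4 = 244.75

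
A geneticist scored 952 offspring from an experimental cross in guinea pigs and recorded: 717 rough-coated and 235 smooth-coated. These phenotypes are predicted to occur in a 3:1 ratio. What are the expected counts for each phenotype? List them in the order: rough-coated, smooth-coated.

714, 238

Under the 3:1 hypothesis (Σ ratio = 4, N = 952):
  rough-coated: 952 × 3/4 = 714
  smooth-coated: 952 × 1/4 = 238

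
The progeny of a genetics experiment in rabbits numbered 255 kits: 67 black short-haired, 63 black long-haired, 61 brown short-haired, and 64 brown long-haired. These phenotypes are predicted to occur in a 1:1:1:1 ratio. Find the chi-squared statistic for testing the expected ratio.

Expected counts for N = 255 under a 1:1:1:1 ratio (total parts = 4):
  black short-haired: 255 × 1/4 = 63.75
  black long-haired: 255 × 1/4 = 63.75
  brown short-haired: 255 × 1/4 = 63.75
  brown long-haired: 255 × 1/4 = 63.75
χ² = Σ (O − E)² / E
  black short-haired: (67 − 63.75)² / 63.75 = 0.1657
  black long-haired: (63 − 63.75)² / 63.75 = 0.0088
  brown short-haired: (61 − 63.75)² / 63.75 = 0.1186
  brown long-haired: (64 − 63.75)² / 63.75 = 0.0010
χ² = 0.1657 + 0.0088 + 0.1186 + 0.0010 = 0.2941 ≈ 0.294

0.294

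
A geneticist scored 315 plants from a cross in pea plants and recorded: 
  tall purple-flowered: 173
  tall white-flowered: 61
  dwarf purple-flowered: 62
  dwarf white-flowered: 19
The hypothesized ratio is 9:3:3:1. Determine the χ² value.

Expected counts for N = 315 under a 9:3:3:1 ratio (total parts = 16):
  tall purple-flowered: 315 × 9/16 = 177.1875
  tall white-flowered: 315 × 3/16 = 59.0625
  dwarf purple-flowered: 315 × 3/16 = 59.0625
  dwarf white-flowered: 315 × 1/16 = 19.6875
χ² = Σ (O − E)² / E
  tall purple-flowered: (173 − 177.1875)² / 177.1875 = 0.0990
  tall white-flowered: (61 − 59.0625)² / 59.0625 = 0.0636
  dwarf purple-flowered: (62 − 59.0625)² / 59.0625 = 0.1461
  dwarf white-flowered: (19 − 19.6875)² / 19.6875 = 0.0240
χ² = 0.0990 + 0.0636 + 0.1461 + 0.0240 = 0.3327 ≈ 0.333

0.333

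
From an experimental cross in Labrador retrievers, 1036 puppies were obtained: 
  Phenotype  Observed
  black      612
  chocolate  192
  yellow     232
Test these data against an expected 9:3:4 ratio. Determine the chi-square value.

4.309

Under the 9:3:4 hypothesis (Σ ratio = 16, N = 1036):
  black: 1036 × 9/16 = 582.75
  chocolate: 1036 × 3/16 = 194.25
  yellow: 1036 × 4/16 = 259
χ² = Σ (O − E)² / E
  black: (612 − 582.75)² / 582.75 = 1.4681
  chocolate: (192 − 194.25)² / 194.25 = 0.0261
  yellow: (232 − 259)² / 259 = 2.8147
χ² = 1.4681 + 0.0261 + 2.8147 = 4.3089 ≈ 4.309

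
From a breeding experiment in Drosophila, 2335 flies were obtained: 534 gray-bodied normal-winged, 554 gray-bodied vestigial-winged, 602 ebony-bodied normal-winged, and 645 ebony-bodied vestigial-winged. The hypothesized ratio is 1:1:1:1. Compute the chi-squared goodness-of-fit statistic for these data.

12.753

Expected counts for N = 2335 under a 1:1:1:1 ratio (total parts = 4):
  gray-bodied normal-winged: 2335 × 1/4 = 583.75
  gray-bodied vestigial-winged: 2335 × 1/4 = 583.75
  ebony-bodied normal-winged: 2335 × 1/4 = 583.75
  ebony-bodied vestigial-winged: 2335 × 1/4 = 583.75
χ² = Σ (O − E)² / E
  gray-bodied normal-winged: (534 − 583.75)² / 583.75 = 4.2399
  gray-bodied vestigial-winged: (554 − 583.75)² / 583.75 = 1.5162
  ebony-bodied normal-winged: (602 − 583.75)² / 583.75 = 0.5706
  ebony-bodied vestigial-winged: (645 − 583.75)² / 583.75 = 6.4267
χ² = 4.2399 + 1.5162 + 0.5706 + 6.4267 = 12.7534 ≈ 12.753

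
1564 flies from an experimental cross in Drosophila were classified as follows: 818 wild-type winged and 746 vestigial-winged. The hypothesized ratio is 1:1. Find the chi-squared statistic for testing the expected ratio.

3.315

Total ratio parts = 2. Expected numbers out of 1564:
  wild-type winged: 1564 × 1/2 = 782
  vestigial-winged: 1564 × 1/2 = 782
χ² = Σ (O − E)² / E
  wild-type winged: (818 − 782)² / 782 = 1.6573
  vestigial-winged: (746 − 782)² / 782 = 1.6573
χ² = 1.6573 + 1.6573 = 3.3146 ≈ 3.315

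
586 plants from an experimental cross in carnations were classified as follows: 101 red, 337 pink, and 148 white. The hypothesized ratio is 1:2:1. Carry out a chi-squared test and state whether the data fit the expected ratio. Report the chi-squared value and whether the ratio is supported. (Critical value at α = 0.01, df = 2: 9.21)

20.754; not consistent

The 1:2:1 ratio has 4 parts, so with N = 586 the expected counts are:
  red: 586 × 1/4 = 146.5
  pink: 586 × 2/4 = 293
  white: 586 × 1/4 = 146.5
χ² = Σ (O − E)² / E
  red: (101 − 146.5)² / 146.5 = 14.1314
  pink: (337 − 293)² / 293 = 6.6075
  white: (148 − 146.5)² / 146.5 = 0.0154
χ² = 14.1314 + 6.6075 + 0.0154 = 20.7543 ≈ 20.754
Degrees of freedom = 3 − 1 = 2; critical value at α = 0.01 is 9.21.
Since 20.754 > 9.21, we reject the null hypothesis — the data do not fit the 1:2:1 ratio.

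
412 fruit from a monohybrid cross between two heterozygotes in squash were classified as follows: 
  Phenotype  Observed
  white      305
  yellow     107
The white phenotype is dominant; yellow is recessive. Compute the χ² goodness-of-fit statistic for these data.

For a monohybrid cross between heterozygotes with complete dominance, the expected phenotypic ratio is 3:1.
The 3:1 ratio has 4 parts, so with N = 412 the expected counts are:
  white: 412 × 3/4 = 309
  yellow: 412 × 1/4 = 103
χ² = Σ (O − E)² / E
  white: (305 − 309)² / 309 = 0.0518
  yellow: (107 − 103)² / 103 = 0.1553
χ² = 0.0518 + 0.1553 = 0.2071 ≈ 0.207

0.207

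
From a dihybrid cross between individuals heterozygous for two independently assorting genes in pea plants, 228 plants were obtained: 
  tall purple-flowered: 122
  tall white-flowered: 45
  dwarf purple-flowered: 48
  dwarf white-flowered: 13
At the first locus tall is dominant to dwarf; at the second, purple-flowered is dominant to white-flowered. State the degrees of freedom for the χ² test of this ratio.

A dihybrid F₂ with independent assortment and complete dominance at both loci gives a 9:3:3:1 phenotypic ratio.
A goodness-of-fit test with 4 phenotype classes has df = 4 − 1 = 3.

3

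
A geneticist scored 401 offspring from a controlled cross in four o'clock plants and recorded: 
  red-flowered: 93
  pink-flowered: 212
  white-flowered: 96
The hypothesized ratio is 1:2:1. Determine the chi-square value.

1.364

Total ratio parts = 4. Expected numbers out of 401:
  red-flowered: 401 × 1/4 = 100.25
  pink-flowered: 401 × 2/4 = 200.5
  white-flowered: 401 × 1/4 = 100.25
χ² = Σ (O − E)² / E
  red-flowered: (93 − 100.25)² / 100.25 = 0.5243
  pink-flowered: (212 − 200.5)² / 200.5 = 0.6596
  white-flowered: (96 − 100.25)² / 100.25 = 0.1802
χ² = 0.5243 + 0.6596 + 0.1802 = 1.3641 ≈ 1.364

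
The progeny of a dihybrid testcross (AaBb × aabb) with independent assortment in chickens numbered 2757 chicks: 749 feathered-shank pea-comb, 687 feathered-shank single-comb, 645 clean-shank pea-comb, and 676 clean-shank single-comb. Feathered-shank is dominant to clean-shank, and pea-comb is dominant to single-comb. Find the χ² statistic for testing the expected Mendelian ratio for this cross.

A dihybrid testcross with independent assortment gives a 1:1:1:1 ratio.
Under the 1:1:1:1 hypothesis (Σ ratio = 4, N = 2757):
  feathered-shank pea-comb: 2757 × 1/4 = 689.25
  feathered-shank single-comb: 2757 × 1/4 = 689.25
  clean-shank pea-comb: 2757 × 1/4 = 689.25
  clean-shank single-comb: 2757 × 1/4 = 689.25
χ² = Σ (O − E)² / E
  feathered-shank pea-comb: (749 − 689.25)² / 689.25 = 5.1796
  feathered-shank single-comb: (687 − 689.25)² / 689.25 = 0.0073
  clean-shank pea-comb: (645 − 689.25)² / 689.25 = 2.8409
  clean-shank single-comb: (676 − 689.25)² / 689.25 = 0.2547
χ² = 5.1796 + 0.0073 + 2.8409 + 0.2547 = 8.2825 ≈ 8.283

8.283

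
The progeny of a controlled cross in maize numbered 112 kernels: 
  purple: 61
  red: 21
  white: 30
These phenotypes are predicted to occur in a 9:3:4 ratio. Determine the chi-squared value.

0.206

Expected counts for N = 112 under a 9:3:4 ratio (total parts = 16):
  purple: 112 × 9/16 = 63
  red: 112 × 3/16 = 21
  white: 112 × 4/16 = 28
χ² = Σ (O − E)² / E
  purple: (61 − 63)² / 63 = 0.0635
  red: (21 − 21)² / 21 = 0.0000
  white: (30 − 28)² / 28 = 0.1429
χ² = 0.0635 + 0.0000 + 0.1429 = 0.2064 ≈ 0.206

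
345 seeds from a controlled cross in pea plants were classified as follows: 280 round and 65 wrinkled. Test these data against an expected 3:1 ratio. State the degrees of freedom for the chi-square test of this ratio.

A goodness-of-fit test with 2 phenotype classes has df = 2 − 1 = 1.

1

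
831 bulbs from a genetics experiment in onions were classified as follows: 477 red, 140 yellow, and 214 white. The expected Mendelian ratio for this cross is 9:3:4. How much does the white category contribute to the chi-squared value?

0.188

Expected counts for N = 831 under a 9:3:4 ratio (total parts = 16):
  red: 831 × 9/16 = 467.4375
  yellow: 831 × 3/16 = 155.8125
  white: 831 × 4/16 = 207.75
Contribution of white: (214 − 207.75)² / 207.75 = 0.1880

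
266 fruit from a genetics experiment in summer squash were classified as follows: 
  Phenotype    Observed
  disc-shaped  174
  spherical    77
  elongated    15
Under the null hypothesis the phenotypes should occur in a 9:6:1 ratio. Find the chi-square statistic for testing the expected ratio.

9.318

Expected counts for N = 266 under a 9:6:1 ratio (total parts = 16):
  disc-shaped: 266 × 9/16 = 149.625
  spherical: 266 × 6/16 = 99.75
  elongated: 266 × 1/16 = 16.625
χ² = Σ (O − E)² / E
  disc-shaped: (174 − 149.625)² / 149.625 = 3.9709
  spherical: (77 − 99.75)² / 99.75 = 5.1886
  elongated: (15 − 16.625)² / 16.625 = 0.1588
χ² = 3.9709 + 5.1886 + 0.1588 = 9.3183 ≈ 9.318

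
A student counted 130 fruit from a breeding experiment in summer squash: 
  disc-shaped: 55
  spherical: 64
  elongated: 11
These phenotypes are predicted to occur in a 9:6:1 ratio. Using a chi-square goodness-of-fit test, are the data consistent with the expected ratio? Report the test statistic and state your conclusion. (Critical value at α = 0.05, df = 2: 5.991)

10.280; not consistent

The 9:6:1 ratio has 16 parts, so with N = 130 the expected counts are:
  disc-shaped: 130 × 9/16 = 73.125
  spherical: 130 × 6/16 = 48.75
  elongated: 130 × 1/16 = 8.125
χ² = Σ (O − E)² / E
  disc-shaped: (55 − 73.125)² / 73.125 = 4.4925
  spherical: (64 − 48.75)² / 48.75 = 4.7705
  elongated: (11 − 8.125)² / 8.125 = 1.0173
χ² = 4.4925 + 4.7705 + 1.0173 = 10.2803 ≈ 10.280
Degrees of freedom = 3 − 1 = 2; critical value at α = 0.05 is 5.991.
Since 10.280 > 5.991, we reject the null hypothesis — the data do not fit the 9:6:1 ratio.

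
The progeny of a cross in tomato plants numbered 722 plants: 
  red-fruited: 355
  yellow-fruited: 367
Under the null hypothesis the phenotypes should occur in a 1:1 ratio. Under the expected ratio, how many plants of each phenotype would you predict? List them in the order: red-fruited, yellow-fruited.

Total ratio parts = 2. Expected numbers out of 722:
  red-fruited: 722 × 1/2 = 361
  yellow-fruited: 722 × 1/2 = 361

361, 361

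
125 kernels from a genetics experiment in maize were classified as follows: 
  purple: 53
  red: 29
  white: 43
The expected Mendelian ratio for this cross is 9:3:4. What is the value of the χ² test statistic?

Total ratio parts = 16. Expected numbers out of 125:
  purple: 125 × 9/16 = 70.3125
  red: 125 × 3/16 = 23.4375
  white: 125 × 4/16 = 31.25
χ² = Σ (O − E)² / E
  purple: (53 − 70.3125)² / 70.3125 = 4.2627
  red: (29 − 23.4375)² / 23.4375 = 1.3202
  white: (43 − 31.25)² / 31.25 = 4.4180
χ² = 4.2627 + 1.3202 + 4.4180 = 10.0009 ≈ 10.001

10.001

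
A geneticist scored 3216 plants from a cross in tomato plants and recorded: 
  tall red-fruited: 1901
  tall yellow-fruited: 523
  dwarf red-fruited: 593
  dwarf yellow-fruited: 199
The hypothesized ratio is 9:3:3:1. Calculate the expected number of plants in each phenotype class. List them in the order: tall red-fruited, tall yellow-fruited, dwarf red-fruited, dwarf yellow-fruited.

1809, 603, 603, 201

Under the 9:3:3:1 hypothesis (Σ ratio = 16, N = 3216):
  tall red-fruited: 3216 × 9/16 = 1809
  tall yellow-fruited: 3216 × 3/16 = 603
  dwarf red-fruited: 3216 × 3/16 = 603
  dwarf yellow-fruited: 3216 × 1/16 = 201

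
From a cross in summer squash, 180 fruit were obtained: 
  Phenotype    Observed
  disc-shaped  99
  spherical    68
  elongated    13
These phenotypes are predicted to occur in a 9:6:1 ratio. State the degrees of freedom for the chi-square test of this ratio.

2

A goodness-of-fit test with 3 phenotype classes has df = 3 − 1 = 2.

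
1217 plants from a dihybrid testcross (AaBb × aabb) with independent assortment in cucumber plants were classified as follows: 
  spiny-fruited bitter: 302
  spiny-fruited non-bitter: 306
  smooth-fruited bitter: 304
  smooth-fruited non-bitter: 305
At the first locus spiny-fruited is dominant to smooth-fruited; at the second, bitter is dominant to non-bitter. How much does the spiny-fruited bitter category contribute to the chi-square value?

A dihybrid testcross with independent assortment gives a 1:1:1:1 ratio.
The 1:1:1:1 ratio has 4 parts, so with N = 1217 the expected counts are:
  spiny-fruited bitter: 1217 × 1/4 = 304.25
  spiny-fruited non-bitter: 1217 × 1/4 = 304.25
  smooth-fruited bitter: 1217 × 1/4 = 304.25
  smooth-fruited non-bitter: 1217 × 1/4 = 304.25
Contribution of spiny-fruited bitter: (302 − 304.25)² / 304.25 = 0.0166

0.017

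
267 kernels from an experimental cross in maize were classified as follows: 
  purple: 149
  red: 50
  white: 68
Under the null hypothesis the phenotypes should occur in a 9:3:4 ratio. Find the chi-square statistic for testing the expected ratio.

0.033

The 9:3:4 ratio has 16 parts, so with N = 267 the expected counts are:
  purple: 267 × 9/16 = 150.1875
  red: 267 × 3/16 = 50.0625
  white: 267 × 4/16 = 66.75
χ² = Σ (O − E)² / E
  purple: (149 − 150.1875)² / 150.1875 = 0.0094
  red: (50 − 50.0625)² / 50.0625 = 0.0001
  white: (68 − 66.75)² / 66.75 = 0.0234
χ² = 0.0094 + 0.0001 + 0.0234 = 0.0329 ≈ 0.033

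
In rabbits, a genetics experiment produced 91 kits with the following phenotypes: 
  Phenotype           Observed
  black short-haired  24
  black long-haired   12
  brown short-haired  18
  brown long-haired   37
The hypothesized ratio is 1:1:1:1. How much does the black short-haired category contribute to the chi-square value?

0.069

Under the 1:1:1:1 hypothesis (Σ ratio = 4, N = 91):
  black short-haired: 91 × 1/4 = 22.75
  black long-haired: 91 × 1/4 = 22.75
  brown short-haired: 91 × 1/4 = 22.75
  brown long-haired: 91 × 1/4 = 22.75
Contribution of black short-haired: (24 − 22.75)² / 22.75 = 0.0687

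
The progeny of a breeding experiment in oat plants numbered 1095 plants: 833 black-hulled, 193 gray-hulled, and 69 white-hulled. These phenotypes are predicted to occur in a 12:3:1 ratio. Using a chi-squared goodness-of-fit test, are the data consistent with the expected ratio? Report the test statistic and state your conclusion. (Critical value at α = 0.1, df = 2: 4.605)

Total ratio parts = 16. Expected numbers out of 1095:
  black-hulled: 1095 × 12/16 = 821.25
  gray-hulled: 1095 × 3/16 = 205.3125
  white-hulled: 1095 × 1/16 = 68.4375
χ² = Σ (O − E)² / E
  black-hulled: (833 − 821.25)² / 821.25 = 0.1681
  gray-hulled: (193 − 205.3125)² / 205.3125 = 0.7384
  white-hulled: (69 − 68.4375)² / 68.4375 = 0.0046
χ² = 0.1681 + 0.7384 + 0.0046 = 0.9111 ≈ 0.911
Degrees of freedom = 3 − 1 = 2; critical value at α = 0.1 is 4.605.
Since 0.911 < 4.605, we fail to reject the null hypothesis — the data are consistent with the 12:3:1 ratio.

0.911; consistent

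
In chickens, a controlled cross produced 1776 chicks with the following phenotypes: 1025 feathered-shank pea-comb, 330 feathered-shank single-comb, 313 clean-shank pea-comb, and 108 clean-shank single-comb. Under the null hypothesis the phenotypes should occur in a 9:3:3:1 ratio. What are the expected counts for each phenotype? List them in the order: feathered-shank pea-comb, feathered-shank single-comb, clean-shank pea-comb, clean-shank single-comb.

999, 333, 333, 111

Under the 9:3:3:1 hypothesis (Σ ratio = 16, N = 1776):
  feathered-shank pea-comb: 1776 × 9/16 = 999
  feathered-shank single-comb: 1776 × 3/16 = 333
  clean-shank pea-comb: 1776 × 3/16 = 333
  clean-shank single-comb: 1776 × 1/16 = 111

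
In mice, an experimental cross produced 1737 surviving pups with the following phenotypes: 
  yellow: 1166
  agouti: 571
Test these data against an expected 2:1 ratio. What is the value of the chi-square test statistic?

Expected counts for N = 1737 under a 2:1 ratio (total parts = 3):
  yellow: 1737 × 2/3 = 1158
  agouti: 1737 × 1/3 = 579
χ² = Σ (O − E)² / E
  yellow: (1166 − 1158)² / 1158 = 0.0553
  agouti: (571 − 579)² / 579 = 0.1105
χ² = 0.0553 + 0.1105 = 0.1658 ≈ 0.166

0.166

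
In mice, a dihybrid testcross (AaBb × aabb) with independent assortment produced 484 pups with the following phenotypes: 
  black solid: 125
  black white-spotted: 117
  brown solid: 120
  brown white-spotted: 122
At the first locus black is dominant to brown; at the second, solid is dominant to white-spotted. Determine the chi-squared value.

0.281

A dihybrid testcross with independent assortment gives a 1:1:1:1 ratio.
Expected counts for N = 484 under a 1:1:1:1 ratio (total parts = 4):
  black solid: 484 × 1/4 = 121
  black white-spotted: 484 × 1/4 = 121
  brown solid: 484 × 1/4 = 121
  brown white-spotted: 484 × 1/4 = 121
χ² = Σ (O − E)² / E
  black solid: (125 − 121)² / 121 = 0.1322
  black white-spotted: (117 − 121)² / 121 = 0.1322
  brown solid: (120 − 121)² / 121 = 0.0083
  brown white-spotted: (122 − 121)² / 121 = 0.0083
χ² = 0.1322 + 0.1322 + 0.0083 + 0.0083 = 0.281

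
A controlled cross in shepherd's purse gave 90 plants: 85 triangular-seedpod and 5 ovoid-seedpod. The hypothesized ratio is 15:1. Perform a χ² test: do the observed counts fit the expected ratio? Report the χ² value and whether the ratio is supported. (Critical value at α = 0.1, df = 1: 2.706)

0.074; consistent

The 15:1 ratio has 16 parts, so with N = 90 the expected counts are:
  triangular-seedpod: 90 × 15/16 = 84.375
  ovoid-seedpod: 90 × 1/16 = 5.625
χ² = Σ (O − E)² / E
  triangular-seedpod: (85 − 84.375)² / 84.375 = 0.0046
  ovoid-seedpod: (5 − 5.625)² / 5.625 = 0.0694
χ² = 0.0046 + 0.0694 = 0.074
Degrees of freedom = 2 − 1 = 1; critical value at α = 0.1 is 2.706.
Since 0.074 < 2.706, we fail to reject the null hypothesis — the data are consistent with the 15:1 ratio.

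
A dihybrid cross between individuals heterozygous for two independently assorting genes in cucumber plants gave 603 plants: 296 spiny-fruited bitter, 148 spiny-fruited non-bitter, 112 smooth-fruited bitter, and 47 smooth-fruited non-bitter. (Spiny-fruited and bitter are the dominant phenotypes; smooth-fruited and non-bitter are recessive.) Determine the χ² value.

18.606

A dihybrid F₂ with independent assortment and complete dominance at both loci gives a 9:3:3:1 phenotypic ratio.
Under the 9:3:3:1 hypothesis (Σ ratio = 16, N = 603):
  spiny-fruited bitter: 603 × 9/16 = 339.1875
  spiny-fruited non-bitter: 603 × 3/16 = 113.0625
  smooth-fruited bitter: 603 × 3/16 = 113.0625
  smooth-fruited non-bitter: 603 × 1/16 = 37.6875
χ² = Σ (O − E)² / E
  spiny-fruited bitter: (296 − 339.1875)² / 339.1875 = 5.4989
  spiny-fruited non-bitter: (148 − 113.0625)² / 113.0625 = 10.7961
  smooth-fruited bitter: (112 − 113.0625)² / 113.0625 = 0.0100
  smooth-fruited non-bitter: (47 − 37.6875)² / 37.6875 = 2.3011
χ² = 5.4989 + 10.7961 + 0.0100 + 2.3011 = 18.6061 ≈ 18.606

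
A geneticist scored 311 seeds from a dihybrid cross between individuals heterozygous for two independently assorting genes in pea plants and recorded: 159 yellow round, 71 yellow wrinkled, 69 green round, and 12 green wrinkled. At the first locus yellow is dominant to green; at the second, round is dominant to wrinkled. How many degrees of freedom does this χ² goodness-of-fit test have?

3

A dihybrid F₂ with independent assortment and complete dominance at both loci gives a 9:3:3:1 phenotypic ratio.
A goodness-of-fit test with 4 phenotype classes has df = 4 − 1 = 3.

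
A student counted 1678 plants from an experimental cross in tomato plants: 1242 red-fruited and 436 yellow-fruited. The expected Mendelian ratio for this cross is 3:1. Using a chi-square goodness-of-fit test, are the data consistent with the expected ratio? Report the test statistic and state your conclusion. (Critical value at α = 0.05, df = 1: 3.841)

Total ratio parts = 4. Expected numbers out of 1678:
  red-fruited: 1678 × 3/4 = 1258.5
  yellow-fruited: 1678 × 1/4 = 419.5
χ² = Σ (O − E)² / E
  red-fruited: (1242 − 1258.5)² / 1258.5 = 0.2163
  yellow-fruited: (436 − 419.5)² / 419.5 = 0.6490
χ² = 0.2163 + 0.6490 = 0.8653 ≈ 0.865
Degrees of freedom = 2 − 1 = 1; critical value at α = 0.05 is 3.841.
Since 0.865 < 3.841, we fail to reject the null hypothesis — the data are consistent with the 3:1 ratio.

0.865; consistent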